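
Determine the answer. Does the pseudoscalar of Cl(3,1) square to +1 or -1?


The pseudoscalar I = e1...e_n (product of all n generators) of Cl(p,q) satisfies I^2 = (-1)^(q + n(n-1)/2).
p = 3, q = 1, n = p + q = 4
n(n-1)/2 = 4 * 3 / 2 = 6
Exponent = q + n(n-1)/2 = 1 + 6 = 7
I^2 = (-1)^7 = -1


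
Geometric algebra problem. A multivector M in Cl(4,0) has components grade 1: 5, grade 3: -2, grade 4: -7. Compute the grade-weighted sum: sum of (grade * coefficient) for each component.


Grade-weighted sum = sum of grade_k * coefficient_k
1*5 = 5
3*(-2) = -6
4*(-7) = -28
Total = 5 + (-6) + (-28) = -29


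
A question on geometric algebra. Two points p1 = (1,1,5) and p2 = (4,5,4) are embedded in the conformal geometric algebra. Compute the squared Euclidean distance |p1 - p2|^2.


p1 - p2 = (-3, -4, 1)
|p1 - p2|^2 = (-3)^2 + (-4)^2 + 1^2
= 9 + 16 + 1
= 26


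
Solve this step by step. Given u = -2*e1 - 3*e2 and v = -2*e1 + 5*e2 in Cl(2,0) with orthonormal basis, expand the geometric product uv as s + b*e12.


Expand: (-2*e1 - 3*e2)(-2*e1 + 5*e2)
= (-2)*(-2)*e1e1 + (-2)*5*e1e2 + (-3)*(-2)*e2e1 + (-3)*5*e2e2
Using e1^2 = e2^2 = 1, e2e1 = -e1e2:
Scalar part s = (-2)*(-2) + (-3)*5 = 4 + (-15) = -11
Bivector part b = (-2)*5 - (-3)*(-2) = -10 - 6 = -16
uv = -11 - 16*e12


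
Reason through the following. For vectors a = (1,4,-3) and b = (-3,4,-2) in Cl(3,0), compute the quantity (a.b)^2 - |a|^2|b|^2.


a . b = 1*(-3) + 4*4 + (-3)*(-2)
= -3 + 16 + 6 = 19
|a|^2 = 1^2 + 4^2 + (-3)^2 = 26
|b|^2 = (-3)^2 + 4^2 + (-2)^2 = 29
(a.b)^2 = 19^2 = 361
|a|^2 * |b|^2 = 26 * 29 = 754
Result = 361 - 754 = -393


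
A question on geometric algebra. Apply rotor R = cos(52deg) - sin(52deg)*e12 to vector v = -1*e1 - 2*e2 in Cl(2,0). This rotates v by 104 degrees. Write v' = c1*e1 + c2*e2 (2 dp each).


Rotor R = cos(52deg) - sin(52deg)*e12
Rotation angle theta = 2 * 52 = 104 degrees
v' = R*v*~R rotates v by theta.
cos(104deg) = -0.2419, sin(104deg) = 0.9703
v'_1 = -1*cos(104deg) - (-2)*sin(104deg)
= -1*(-0.2419) - (-2)*0.9703
= 2.18
v'_2 = -1*sin(104deg) + (-2)*cos(104deg)
= -1*0.9703 + (-2)*(-0.2419)
= -0.49
v' = 2.18*e1 - 0.49*e2


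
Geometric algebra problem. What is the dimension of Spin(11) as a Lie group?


Spin(n) double-covers SO(n); both have Lie algebra so(n) of dimension n(n-1)/2.
n = 11
n(n-1) = 11 * 10 = 110
dim Spin(11) = 110/2 = 55


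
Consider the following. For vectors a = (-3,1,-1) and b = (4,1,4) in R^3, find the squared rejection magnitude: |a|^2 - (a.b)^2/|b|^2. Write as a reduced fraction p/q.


|a|^2 = (-3)^2 + 1^2 + (-1)^2 = 11
|b|^2 = 4^2 + 1^2 + 4^2 = 33
a . b = (-3)*4 + 1*1 + (-1)*4 = -15
(a.b)^2 = (-15)^2 = 225
|rej|^2 = 11 - 225/33
= (363 - 225)/33
= 138/33
In lowest terms: 46/11


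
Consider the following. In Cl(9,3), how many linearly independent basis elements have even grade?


Even subalgebra dimension = 2^(n-1)
n = 9 + 3 = 12
2^(12 - 1) = 2^11 = 2048
Verification: sum of C(12,k) for even k = 1 + 66 + 495 + 924 + 495 + 66 + 1 = 2048
Result = 2048


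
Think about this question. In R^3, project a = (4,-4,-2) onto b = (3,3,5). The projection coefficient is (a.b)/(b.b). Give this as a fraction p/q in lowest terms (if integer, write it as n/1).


Projection coefficient = (a . b) / (b . b)
a . b = 4*3 + (-4)*3 + (-2)*5
= 12 + (-12) + (-10) = -10
b . b = 3^2 + 3^2 + 5^2
= 9 + 9 + 25 = 43
Coefficient = -10/43
In lowest terms: -10/43


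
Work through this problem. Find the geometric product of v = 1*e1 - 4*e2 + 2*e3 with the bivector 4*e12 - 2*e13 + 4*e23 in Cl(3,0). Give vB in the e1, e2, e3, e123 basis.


vB has grade-1 (vector) and grade-3 (trivector) parts: vB = (v _| B) + (v ^ B).
Vector part <vB>_1:
  e1: -v2*b12 - v3*b13 = -(-4)*(4) - (2)*(-2) = 20
  e2: v1*b12 - v3*b23 = (1)*(4) - (2)*(4) = -4
  e3: v1*b13 + v2*b23 = (1)*(-2) + (-4)*(4) = -18
Trivector part <vB>_3:
  e123: v1*b23 - v2*b13 + v3*b12 = (1)*(4) - (-4)*(-2) + (2)*(4) = 4
vB = 20*e1 - 4*e2 - 18*e3 + 4*e123


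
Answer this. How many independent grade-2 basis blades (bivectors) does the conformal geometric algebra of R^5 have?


The conformal model of R^5 uses Cl(6,1) with m = 5 + 2 = 7 generators.
Number of grade-2 blades = C(m, 2) = C(7, 2)
= 7*6/2 = 21


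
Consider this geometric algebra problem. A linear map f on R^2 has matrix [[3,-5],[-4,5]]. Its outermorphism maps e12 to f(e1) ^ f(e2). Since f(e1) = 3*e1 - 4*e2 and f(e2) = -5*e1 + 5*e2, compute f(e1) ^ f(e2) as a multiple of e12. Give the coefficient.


The outermorphism of a linear map f sends e1^e2 to f(e1)^f(e2).
f(e1) = 3*e1 - 4*e2
f(e2) = -5*e1 + 5*e2
f(e1) ^ f(e2) = (3*e1 - 4*e2) ^ (-5*e1 + 5*e2)
= 3*5*e12 + (-4)*(-5)*e21
= (15 - 20)*e12
= -5*e12
Coefficient = -5


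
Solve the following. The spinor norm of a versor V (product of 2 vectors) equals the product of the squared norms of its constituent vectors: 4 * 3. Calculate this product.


Spinor norm N(V) = |v1|^2 * |v2|^2 * ... * |v2|^2
= 4 * 3
Running product: 4, 12
N(V) = 12


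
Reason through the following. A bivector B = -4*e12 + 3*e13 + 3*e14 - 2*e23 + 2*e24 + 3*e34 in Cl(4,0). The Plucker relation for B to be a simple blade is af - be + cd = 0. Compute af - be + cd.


Plucker relation: af - be + cd
a*f = (-4)*3 = -12
b*e = 3*2 = 6
c*d = 3*(-2) = -6
af - be + cd = -12 - 6 + (-6)
= -24


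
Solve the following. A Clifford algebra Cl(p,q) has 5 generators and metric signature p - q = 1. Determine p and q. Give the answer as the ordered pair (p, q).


We need p + q = 5 and p - q = 1.
Adding: 2p = 5 + 1 = 6, so p = 3.
Then q = 5 - 3 = 2.
(p, q) = (3, 2)


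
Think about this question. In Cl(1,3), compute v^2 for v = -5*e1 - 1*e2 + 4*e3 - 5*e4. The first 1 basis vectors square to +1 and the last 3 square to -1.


v^2 = sum of c_i^2 * e_i^2
Positive signature terms (e_i^2 = +1): (-5)^2 = 25
Negative signature terms (e_j^2 = -1): (-1)^2 + 4^2 + (-5)^2 = 42
v^2 = 25 - 42 = -17


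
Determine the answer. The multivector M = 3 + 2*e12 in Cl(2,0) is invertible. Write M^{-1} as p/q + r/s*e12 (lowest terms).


M = 3 + 2*e12, where e12^2 = -1.
Since M commutes with its reverse ~M = a - b*e12, M * ~M = a^2 - b^2*e12^2 = a^2 + b^2.
So M^{-1} = ~M / (a^2 + b^2) = (a - b*e12)/(a^2 + b^2).
a^2 + b^2 = 9 + 4 = 13
Scalar part = 3/13 = 3/13
Bivector coeff = -2/13 = -2/13
M^{-1} = 3/13 - 2/13*e12


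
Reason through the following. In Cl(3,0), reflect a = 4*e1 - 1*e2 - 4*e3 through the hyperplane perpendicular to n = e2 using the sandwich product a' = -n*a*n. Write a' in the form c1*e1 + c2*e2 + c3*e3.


Reflection formula: a' = -n*a*n, with n = e2 (unit vector, n^2 = 1).
For reflection through hyperplane perp to e2:
The component along e2 flips sign, others stay.
a = (4, -1, -4)
a' = (4, 1, -4)
a' = 4*e1 + 1*e2 - 4*e3


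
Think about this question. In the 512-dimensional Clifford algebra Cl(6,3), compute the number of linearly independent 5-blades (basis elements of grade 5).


Number of grade-k basis blades in Cl(p,q) with n = p + q is C(n, k).
n = 6 + 3 = 9
C(9, 5) = 9! / (5! * 4!)
= 362880 / (120 * 24)
= 126


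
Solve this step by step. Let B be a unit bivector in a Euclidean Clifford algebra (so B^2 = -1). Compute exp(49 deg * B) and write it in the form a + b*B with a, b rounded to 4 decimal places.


For a unit bivector B with B^2 = -1, the exponential series gives
e^(theta*B) = cos(theta) + sin(theta)*B (the GA analogue of Euler's formula).
theta = 49 degrees = 0.855211 rad
cos(49 deg) = 0.6561
sin(49 deg) = 0.7547
exp(theta*B) = 0.6561 + 0.7547*B


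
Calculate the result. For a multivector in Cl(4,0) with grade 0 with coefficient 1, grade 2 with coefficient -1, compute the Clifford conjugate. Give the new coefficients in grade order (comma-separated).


Clifford conjugate sign for grade k: (-1)^(k(k+1)/2)
Grade 0: (-1)^(0*1/2) = (-1)^0 = 1, coeff 1 -> 1
Grade 2: (-1)^(2*3/2) = (-1)^3 = -1, coeff -1 -> 1
Conjugated coefficients: 1, 1


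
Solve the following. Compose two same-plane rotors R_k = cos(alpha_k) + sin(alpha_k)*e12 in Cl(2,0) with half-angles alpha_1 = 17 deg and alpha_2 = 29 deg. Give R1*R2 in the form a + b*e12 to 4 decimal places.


Same-plane rotors commute and their half-angles add:
R1*R2 = cos(a1 + a2) + sin(a1 + a2)*e12.
a1 + a2 = 17 + 29 = 46 deg
cos(46 deg) = 0.6947
sin(46 deg) = 0.7193
R1*R2 = 0.6947 + 0.7193*e12


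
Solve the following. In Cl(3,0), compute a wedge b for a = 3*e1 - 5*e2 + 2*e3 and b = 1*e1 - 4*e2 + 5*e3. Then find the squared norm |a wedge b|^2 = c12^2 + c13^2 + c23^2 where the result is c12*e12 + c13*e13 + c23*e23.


a wedge b = (a1*b2 - a2*b1)*e12 + (a1*b3 - a3*b1)*e13 + (a2*b3 - a3*b2)*e23
e12 coeff: 3*(-4) - (-5)*1 = -12 - (-5) = -7
e13 coeff: 3*5 - 2*1 = 15 - 2 = 13
e23 coeff: (-5)*5 - 2*(-4) = -25 - (-8) = -17
|a wedge b|^2 = (-7)^2 + 13^2 + (-17)^2
= 49 + 169 + 289
= 507


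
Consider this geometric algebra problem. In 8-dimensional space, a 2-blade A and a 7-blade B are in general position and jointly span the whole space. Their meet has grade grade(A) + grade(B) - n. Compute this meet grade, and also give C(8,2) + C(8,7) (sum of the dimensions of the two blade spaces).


Meet grade = grade(A) + grade(B) - n
= 2 + 7 - 8 = 1
C(8,2) = 28
C(8,7) = 8
dim_A + dim_B = 28 + 8 = 36


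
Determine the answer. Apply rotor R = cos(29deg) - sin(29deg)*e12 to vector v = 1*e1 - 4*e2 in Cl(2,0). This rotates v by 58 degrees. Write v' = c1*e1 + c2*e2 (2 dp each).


Rotor R = cos(29deg) - sin(29deg)*e12
Rotation angle theta = 2 * 29 = 58 degrees
v' = R*v*~R rotates v by theta.
cos(58deg) = 0.5299, sin(58deg) = 0.8480
v'_1 = 1*cos(58deg) - (-4)*sin(58deg)
= 1*0.5299 - (-4)*0.8480
= 3.92
v'_2 = 1*sin(58deg) + (-4)*cos(58deg)
= 1*0.8480 + (-4)*0.5299
= -1.27
v' = 3.92*e1 - 1.27*e2


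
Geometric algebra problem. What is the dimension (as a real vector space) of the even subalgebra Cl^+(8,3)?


Even subalgebra dimension = 2^(n-1)
n = 8 + 3 = 11
2^(11 - 1) = 2^10 = 1024
Verification: sum of C(11,k) for even k = 1 + 55 + 330 + 462 + 165 + 11 = 1024
Result = 1024


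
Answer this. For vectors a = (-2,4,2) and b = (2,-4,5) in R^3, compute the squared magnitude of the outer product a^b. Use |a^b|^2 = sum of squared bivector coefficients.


a wedge b = (a1*b2 - a2*b1)*e12 + (a1*b3 - a3*b1)*e13 + (a2*b3 - a3*b2)*e23
e12 coeff: (-2)*(-4) - 4*2 = 8 - 8 = 0
e13 coeff: (-2)*5 - 2*2 = -10 - 4 = -14
e23 coeff: 4*5 - 2*(-4) = 20 - (-8) = 28
|a wedge b|^2 = 0^2 + (-14)^2 + 28^2
= 0 + 196 + 784
= 980


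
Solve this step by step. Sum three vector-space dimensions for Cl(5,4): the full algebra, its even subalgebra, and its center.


n = 5 + 4 = 9
Total dim = 2^9 = 512
Even subalgebra dim = 2^8 = 256
n is odd, so center dim = 2
Sum = 512 + 256 + 2 = 770


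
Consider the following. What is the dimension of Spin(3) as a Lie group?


Spin(n) double-covers SO(n); both have Lie algebra so(n) of dimension n(n-1)/2.
n = 3
n(n-1) = 3 * 2 = 6
dim Spin(3) = 6/2 = 3


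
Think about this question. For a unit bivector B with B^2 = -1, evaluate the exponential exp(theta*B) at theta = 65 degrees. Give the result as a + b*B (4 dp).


For a unit bivector B with B^2 = -1, the exponential series gives
e^(theta*B) = cos(theta) + sin(theta)*B (the GA analogue of Euler's formula).
theta = 65 degrees = 1.134464 rad
cos(65 deg) = 0.4226
sin(65 deg) = 0.9063
exp(theta*B) = 0.4226 + 0.9063*B


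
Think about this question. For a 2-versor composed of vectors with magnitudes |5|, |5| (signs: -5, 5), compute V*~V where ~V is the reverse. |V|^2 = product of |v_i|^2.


Each vector v_i has |v_i|^2 = s_i^2
Squared scales: (-5)^2 = 25, 5^2 = 25
|V|^2 = 25 * 25
= 625


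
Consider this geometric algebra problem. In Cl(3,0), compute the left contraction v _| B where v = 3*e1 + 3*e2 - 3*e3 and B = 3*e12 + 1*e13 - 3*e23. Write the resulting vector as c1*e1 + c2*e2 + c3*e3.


Left contraction v _| B = <vB>_1 (grade-1 part of the geometric product vB).
Using e1_|e12 = e2, e2_|e12 = -e1, e1_|e13 = e3, e3_|e13 = -e1, e2_|e23 = e3, e3_|e23 = -e2:
e1 coeff: -v2*b12 - v3*b13 = -(3)*(3) - (-3)*(1) = -6
e2 coeff: v1*b12 - v3*b23 = (3)*(3) - (-3)*(-3) = 0
e3 coeff: v1*b13 + v2*b23 = (3)*(1) + (3)*(-3) = -6
v _| B = -6*e1 + 0*e2 - 6*e3


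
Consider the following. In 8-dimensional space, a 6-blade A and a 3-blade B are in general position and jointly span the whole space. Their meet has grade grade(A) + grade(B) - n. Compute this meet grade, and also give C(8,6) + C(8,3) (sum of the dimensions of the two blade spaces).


Meet grade = grade(A) + grade(B) - n
= 6 + 3 - 8 = 1
C(8,6) = 28
C(8,3) = 56
dim_A + dim_B = 28 + 56 = 84


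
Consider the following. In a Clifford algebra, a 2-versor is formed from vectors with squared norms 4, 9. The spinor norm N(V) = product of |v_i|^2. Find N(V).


Spinor norm N(V) = |v1|^2 * |v2|^2 * ... * |v2|^2
= 4 * 9
Running product: 4, 36
N(V) = 36


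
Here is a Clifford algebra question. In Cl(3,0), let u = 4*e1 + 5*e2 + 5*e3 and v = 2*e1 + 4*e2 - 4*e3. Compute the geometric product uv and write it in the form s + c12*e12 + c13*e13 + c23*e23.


In Cl(3,0): e_i^2 = 1, e_ie_j = -e_je_i for i != j.
Scalar part = u . v = 4*2 + 5*4 + 5*(-4)
= 8 + 20 + (-20) = 8
e12 coeff = 4*4 - 5*2 = 16 - 10 = 6
e13 coeff = 4*(-4) - 5*2 = -16 - 10 = -26
e23 coeff = 5*(-4) - 5*4 = -20 - 20 = -40
uv = 8 + 6*e12 - 26*e13 - 40*e23


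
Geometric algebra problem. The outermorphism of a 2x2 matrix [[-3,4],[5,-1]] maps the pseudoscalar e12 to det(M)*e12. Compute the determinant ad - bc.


The outermorphism of a linear map f sends e1^e2 to f(e1)^f(e2).
f(e1) = -3*e1 + 5*e2
f(e2) = 4*e1 - 1*e2
f(e1) ^ f(e2) = (-3*e1 + 5*e2) ^ (4*e1 - 1*e2)
= (-3)*(-1)*e12 + 5*4*e21
= (3 - 20)*e12
= -17*e12
Coefficient = -17


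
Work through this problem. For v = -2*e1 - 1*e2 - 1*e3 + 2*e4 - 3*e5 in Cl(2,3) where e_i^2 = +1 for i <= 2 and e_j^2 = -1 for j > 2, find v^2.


v^2 = sum of c_i^2 * e_i^2
Positive signature terms (e_i^2 = +1): (-2)^2 + (-1)^2 = 5
Negative signature terms (e_j^2 = -1): (-1)^2 + 2^2 + (-3)^2 = 14
v^2 = 5 - 14 = -9


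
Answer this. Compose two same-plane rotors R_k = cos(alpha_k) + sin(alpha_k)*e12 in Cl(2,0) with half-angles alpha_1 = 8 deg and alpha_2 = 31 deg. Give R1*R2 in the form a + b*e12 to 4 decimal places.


Same-plane rotors commute and their half-angles add:
R1*R2 = cos(a1 + a2) + sin(a1 + a2)*e12.
a1 + a2 = 8 + 31 = 39 deg
cos(39 deg) = 0.7771
sin(39 deg) = 0.6293
R1*R2 = 0.7771 + 0.6293*e12


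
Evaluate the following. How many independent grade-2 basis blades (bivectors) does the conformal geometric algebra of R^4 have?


The conformal model of R^4 uses Cl(5,1) with m = 4 + 2 = 6 generators.
Number of grade-2 blades = C(m, 2) = C(6, 2)
= 6*5/2 = 15


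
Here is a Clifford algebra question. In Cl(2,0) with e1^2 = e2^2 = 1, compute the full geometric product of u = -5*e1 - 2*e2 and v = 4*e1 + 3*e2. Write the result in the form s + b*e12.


Expand: (-5*e1 - 2*e2)(4*e1 + 3*e2)
= (-5)*4*e1e1 + (-5)*3*e1e2 + (-2)*4*e2e1 + (-2)*3*e2e2
Using e1^2 = e2^2 = 1, e2e1 = -e1e2:
Scalar part s = (-5)*4 + (-2)*3 = -20 + (-6) = -26
Bivector part b = (-5)*3 - (-2)*4 = -15 - (-8) = -7
uv = -26 - 7*e12


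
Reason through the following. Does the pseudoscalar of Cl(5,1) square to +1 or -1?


The pseudoscalar I = e1...e_n (product of all n generators) of Cl(p,q) satisfies I^2 = (-1)^(q + n(n-1)/2).
p = 5, q = 1, n = p + q = 6
n(n-1)/2 = 6 * 5 / 2 = 15
Exponent = q + n(n-1)/2 = 1 + 15 = 16
I^2 = (-1)^16 = +1


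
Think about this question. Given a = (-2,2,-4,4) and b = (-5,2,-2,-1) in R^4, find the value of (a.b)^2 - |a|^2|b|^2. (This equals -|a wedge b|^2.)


a . b = (-2)*(-5) + 2*2 + (-4)*(-2) + 4*(-1)
= 10 + 4 + 8 + (-4) = 18
|a|^2 = (-2)^2 + 2^2 + (-4)^2 + 4^2 = 40
|b|^2 = (-5)^2 + 2^2 + (-2)^2 + (-1)^2 = 34
(a.b)^2 = 18^2 = 324
|a|^2 * |b|^2 = 40 * 34 = 1360
Result = 324 - 1360 = -1036


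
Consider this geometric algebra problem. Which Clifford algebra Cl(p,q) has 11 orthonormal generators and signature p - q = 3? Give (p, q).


We need p + q = 11 and p - q = 3.
Adding: 2p = 11 + 3 = 14, so p = 7.
Then q = 11 - 7 = 4.
(p, q) = (7, 4)


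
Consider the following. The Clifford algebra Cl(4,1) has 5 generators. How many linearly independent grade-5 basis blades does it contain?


Number of grade-k basis blades in Cl(p,q) with n = p + q is C(n, k).
n = 4 + 1 = 5
C(5, 5) = 5! / (5! * 0!)
= 120 / (120 * 1)
= 1


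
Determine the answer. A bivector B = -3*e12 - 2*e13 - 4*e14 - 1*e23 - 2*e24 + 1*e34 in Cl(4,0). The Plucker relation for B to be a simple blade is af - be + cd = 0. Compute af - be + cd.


Plucker relation: af - be + cd
a*f = (-3)*1 = -3
b*e = (-2)*(-2) = 4
c*d = (-4)*(-1) = 4
af - be + cd = -3 - 4 + 4
= -3


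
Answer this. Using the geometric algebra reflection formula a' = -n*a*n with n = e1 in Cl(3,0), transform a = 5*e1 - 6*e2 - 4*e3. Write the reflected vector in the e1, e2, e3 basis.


Reflection formula: a' = -n*a*n, with n = e1 (unit vector, n^2 = 1).
For reflection through hyperplane perp to e1:
The component along e1 flips sign, others stay.
a = (5, -6, -4)
a' = (-5, -6, -4)
a' = -5*e1 - 6*e2 - 4*e3


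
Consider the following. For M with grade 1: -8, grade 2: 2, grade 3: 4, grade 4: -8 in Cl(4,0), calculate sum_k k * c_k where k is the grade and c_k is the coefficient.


Grade-weighted sum = sum of grade_k * coefficient_k
1*(-8) = -8
2*2 = 4
3*4 = 12
4*(-8) = -32
Total = -8 + 4 + 12 + (-32) = -24


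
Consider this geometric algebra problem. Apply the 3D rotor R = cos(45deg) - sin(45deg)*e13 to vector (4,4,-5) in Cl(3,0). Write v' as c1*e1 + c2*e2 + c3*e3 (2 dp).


Rotor R = cos(45deg) - sin(45deg)*e13
Rotation angle theta = 2 * 45 = 90 degrees in the e13 plane (e1 -> e3).
The component perpendicular to the plane (e2) is invariant: v'_2 = v2 = 4.00
cos(90deg) = 0.0000, sin(90deg) = 1.0000
v'_1 = v1*cos(theta) - v3*sin(theta) = 4*0.0000 - (-5)*1.0000 = 5.00
v'_3 = v1*sin(theta) + v3*cos(theta) = 4*1.0000 + (-5)*0.0000 = 4.00
v' = 5.00*e1 + 4.00*e2 + 4.00*e3


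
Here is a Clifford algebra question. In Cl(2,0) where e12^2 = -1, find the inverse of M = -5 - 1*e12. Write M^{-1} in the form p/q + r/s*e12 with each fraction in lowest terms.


M = -5 - 1*e12, where e12^2 = -1.
Since M commutes with its reverse ~M = a - b*e12, M * ~M = a^2 - b^2*e12^2 = a^2 + b^2.
So M^{-1} = ~M / (a^2 + b^2) = (a - b*e12)/(a^2 + b^2).
a^2 + b^2 = 25 + 1 = 26
Scalar part = -5/26 = -5/26
Bivector coeff = 1/26 = 1/26
M^{-1} = -5/26 + 1/26*e12


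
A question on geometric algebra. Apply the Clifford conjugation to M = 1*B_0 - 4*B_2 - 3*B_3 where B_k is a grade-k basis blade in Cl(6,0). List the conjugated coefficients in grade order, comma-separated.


Clifford conjugate sign for grade k: (-1)^(k(k+1)/2)
Grade 0: (-1)^(0*1/2) = (-1)^0 = 1, coeff 1 -> 1
Grade 2: (-1)^(2*3/2) = (-1)^3 = -1, coeff -4 -> 4
Grade 3: (-1)^(3*4/2) = (-1)^6 = 1, coeff -3 -> -3
Conjugated coefficients: 1, 4, -3


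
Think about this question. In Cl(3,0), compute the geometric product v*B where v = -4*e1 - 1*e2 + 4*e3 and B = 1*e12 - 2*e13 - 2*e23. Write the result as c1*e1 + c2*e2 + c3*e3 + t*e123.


vB has grade-1 (vector) and grade-3 (trivector) parts: vB = (v _| B) + (v ^ B).
Vector part <vB>_1:
  e1: -v2*b12 - v3*b13 = -(-1)*(1) - (4)*(-2) = 9
  e2: v1*b12 - v3*b23 = (-4)*(1) - (4)*(-2) = 4
  e3: v1*b13 + v2*b23 = (-4)*(-2) + (-1)*(-2) = 10
Trivector part <vB>_3:
  e123: v1*b23 - v2*b13 + v3*b12 = (-4)*(-2) - (-1)*(-2) + (4)*(1) = 10
vB = 9*e1 + 4*e2 + 10*e3 + 10*e123


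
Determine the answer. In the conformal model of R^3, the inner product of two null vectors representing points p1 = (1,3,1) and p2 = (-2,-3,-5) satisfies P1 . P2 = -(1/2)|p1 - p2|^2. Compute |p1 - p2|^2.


p1 - p2 = (3, 6, 6)
|p1 - p2|^2 = 3^2 + 6^2 + 6^2
= 9 + 36 + 36
= 81


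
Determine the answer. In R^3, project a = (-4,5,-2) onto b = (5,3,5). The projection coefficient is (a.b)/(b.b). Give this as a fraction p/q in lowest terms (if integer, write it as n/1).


Projection coefficient = (a . b) / (b . b)
a . b = (-4)*5 + 5*3 + (-2)*5
= -20 + 15 + (-10) = -15
b . b = 5^2 + 3^2 + 5^2
= 25 + 9 + 25 = 59
Coefficient = -15/59
In lowest terms: -15/59


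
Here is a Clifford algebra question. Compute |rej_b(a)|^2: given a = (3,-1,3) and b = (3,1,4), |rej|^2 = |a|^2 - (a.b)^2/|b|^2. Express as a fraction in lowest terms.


|a|^2 = 3^2 + (-1)^2 + 3^2 = 19
|b|^2 = 3^2 + 1^2 + 4^2 = 26
a . b = 3*3 + (-1)*1 + 3*4 = 20
(a.b)^2 = 20^2 = 400
|rej|^2 = 19 - 400/26
= (494 - 400)/26
= 94/26
In lowest terms: 47/13


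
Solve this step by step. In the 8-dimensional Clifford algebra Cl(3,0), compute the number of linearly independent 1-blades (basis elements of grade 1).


Number of grade-k basis blades in Cl(p,q) with n = p + q is C(n, k).
n = 3 + 0 = 3
C(3, 1) = 3! / (1! * 2!)
= 6 / (1 * 2)
= 3


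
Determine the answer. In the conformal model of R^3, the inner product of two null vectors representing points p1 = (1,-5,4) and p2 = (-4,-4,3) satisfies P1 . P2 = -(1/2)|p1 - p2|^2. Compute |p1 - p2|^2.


p1 - p2 = (5, -1, 1)
|p1 - p2|^2 = 5^2 + (-1)^2 + 1^2
= 25 + 1 + 1
= 27


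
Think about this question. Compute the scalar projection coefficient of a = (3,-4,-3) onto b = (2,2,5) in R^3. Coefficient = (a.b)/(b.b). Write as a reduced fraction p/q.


Projection coefficient = (a . b) / (b . b)
a . b = 3*2 + (-4)*2 + (-3)*5
= 6 + (-8) + (-15) = -17
b . b = 2^2 + 2^2 + 5^2
= 4 + 4 + 25 = 33
Coefficient = -17/33
In lowest terms: -17/33


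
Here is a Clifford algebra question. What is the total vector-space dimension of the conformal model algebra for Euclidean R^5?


The conformal model of R^5 uses Cl(6,1): the 5 Euclidean generators plus two extra orthogonal generators e+ (e+^2 = +1) and e- (e-^2 = -1), from which the null vectors e0, einf are built.
Number of generators m = 5 + 2 = 7.
dim Cl(p,q) = 2^m = 2^7 = 128


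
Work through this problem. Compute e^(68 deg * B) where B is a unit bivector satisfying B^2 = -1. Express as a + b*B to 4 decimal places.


For a unit bivector B with B^2 = -1, the exponential series gives
e^(theta*B) = cos(theta) + sin(theta)*B (the GA analogue of Euler's formula).
theta = 68 degrees = 1.186824 rad
cos(68 deg) = 0.3746
sin(68 deg) = 0.9272
exp(theta*B) = 0.3746 + 0.9272*B


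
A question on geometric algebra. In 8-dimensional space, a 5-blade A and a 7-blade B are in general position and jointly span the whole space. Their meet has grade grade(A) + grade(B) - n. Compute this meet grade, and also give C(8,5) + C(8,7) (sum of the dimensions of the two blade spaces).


Meet grade = grade(A) + grade(B) - n
= 5 + 7 - 8 = 4
C(8,5) = 56
C(8,7) = 8
dim_A + dim_B = 56 + 8 = 64


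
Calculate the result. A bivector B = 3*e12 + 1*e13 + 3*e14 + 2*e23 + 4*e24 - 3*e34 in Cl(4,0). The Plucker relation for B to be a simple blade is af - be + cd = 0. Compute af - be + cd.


Plucker relation: af - be + cd
a*f = 3*(-3) = -9
b*e = 1*4 = 4
c*d = 3*2 = 6
af - be + cd = -9 - 4 + 6
= -7


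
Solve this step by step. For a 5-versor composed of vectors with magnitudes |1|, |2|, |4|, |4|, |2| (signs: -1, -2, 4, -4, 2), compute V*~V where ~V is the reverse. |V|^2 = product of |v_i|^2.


Each vector v_i has |v_i|^2 = s_i^2
Squared scales: (-1)^2 = 1, (-2)^2 = 4, 4^2 = 16, (-4)^2 = 16, 2^2 = 4
|V|^2 = 1 * 4 * 16 * 16 * 4
= 4096


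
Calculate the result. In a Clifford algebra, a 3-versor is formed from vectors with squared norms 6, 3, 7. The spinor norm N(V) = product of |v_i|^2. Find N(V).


Spinor norm N(V) = |v1|^2 * |v2|^2 * ... * |v3|^2
= 6 * 3 * 7
Running product: 6, 18, 126
N(V) = 126


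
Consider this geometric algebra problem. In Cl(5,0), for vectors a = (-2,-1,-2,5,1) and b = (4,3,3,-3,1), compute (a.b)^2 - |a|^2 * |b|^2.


a . b = (-2)*4 + (-1)*3 + (-2)*3 + 5*(-3) + 1*1
= -8 + (-3) + (-6) + (-15) + 1 = -31
|a|^2 = (-2)^2 + (-1)^2 + (-2)^2 + 5^2 + 1^2 = 35
|b|^2 = 4^2 + 3^2 + 3^2 + (-3)^2 + 1^2 = 44
(a.b)^2 = (-31)^2 = 961
|a|^2 * |b|^2 = 35 * 44 = 1540
Result = 961 - 1540 = -579


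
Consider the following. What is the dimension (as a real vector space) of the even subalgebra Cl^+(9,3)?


Even subalgebra dimension = 2^(n-1)
n = 9 + 3 = 12
2^(12 - 1) = 2^11 = 2048
Verification: sum of C(12,k) for even k = 1 + 66 + 495 + 924 + 495 + 66 + 1 = 2048
Result = 2048


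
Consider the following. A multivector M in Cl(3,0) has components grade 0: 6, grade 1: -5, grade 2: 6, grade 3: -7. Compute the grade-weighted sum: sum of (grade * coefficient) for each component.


Grade-weighted sum = sum of grade_k * coefficient_k
0*6 = 0
1*(-5) = -5
2*6 = 12
3*(-7) = -21
Total = 0 + (-5) + 12 + (-21) = -14


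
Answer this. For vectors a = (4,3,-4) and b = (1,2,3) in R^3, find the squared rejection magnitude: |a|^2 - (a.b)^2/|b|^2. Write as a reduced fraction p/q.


|a|^2 = 4^2 + 3^2 + (-4)^2 = 41
|b|^2 = 1^2 + 2^2 + 3^2 = 14
a . b = 4*1 + 3*2 + (-4)*3 = -2
(a.b)^2 = (-2)^2 = 4
|rej|^2 = 41 - 4/14
= (574 - 4)/14
= 570/14
In lowest terms: 285/7


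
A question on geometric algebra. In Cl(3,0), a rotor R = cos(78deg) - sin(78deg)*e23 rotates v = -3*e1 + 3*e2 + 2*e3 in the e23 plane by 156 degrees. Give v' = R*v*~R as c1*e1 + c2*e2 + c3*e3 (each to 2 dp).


Rotor R = cos(78deg) - sin(78deg)*e23
Rotation angle theta = 2 * 78 = 156 degrees in the e23 plane (e2 -> e3).
The component perpendicular to the plane (e1) is invariant: v'_1 = v1 = -3.00
cos(156deg) = -0.9135, sin(156deg) = 0.4067
v'_2 = v2*cos(theta) - v3*sin(theta) = 3*(-0.9135) - 2*0.4067 = -3.55
v'_3 = v2*sin(theta) + v3*cos(theta) = 3*0.4067 + 2*(-0.9135) = -0.61
v' = -3.00*e1 - 3.55*e2 - 0.61*e3


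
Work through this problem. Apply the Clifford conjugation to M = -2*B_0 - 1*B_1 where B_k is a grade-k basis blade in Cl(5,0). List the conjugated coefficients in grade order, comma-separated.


Clifford conjugate sign for grade k: (-1)^(k(k+1)/2)
Grade 0: (-1)^(0*1/2) = (-1)^0 = 1, coeff -2 -> -2
Grade 1: (-1)^(1*2/2) = (-1)^1 = -1, coeff -1 -> 1
Conjugated coefficients: -2, 1


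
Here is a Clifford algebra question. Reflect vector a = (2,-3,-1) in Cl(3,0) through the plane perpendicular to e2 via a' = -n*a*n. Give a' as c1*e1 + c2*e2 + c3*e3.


Reflection formula: a' = -n*a*n, with n = e2 (unit vector, n^2 = 1).
For reflection through hyperplane perp to e2:
The component along e2 flips sign, others stay.
a = (2, -3, -1)
a' = (2, 3, -1)
a' = 2*e1 + 3*e2 - 1*e3


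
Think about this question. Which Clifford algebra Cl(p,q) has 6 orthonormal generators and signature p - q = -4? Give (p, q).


We need p + q = 6 and p - q = -4.
Adding: 2p = 6 + (-4) = 2, so p = 1.
Then q = 6 - 1 = 5.
(p, q) = (1, 5)


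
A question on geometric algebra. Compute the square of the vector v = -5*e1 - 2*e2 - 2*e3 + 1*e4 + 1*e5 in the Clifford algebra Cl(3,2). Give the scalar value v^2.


v^2 = sum of c_i^2 * e_i^2
Positive signature terms (e_i^2 = +1): (-5)^2 + (-2)^2 + (-2)^2 = 33
Negative signature terms (e_j^2 = -1): 1^2 + 1^2 = 2
v^2 = 33 - 2 = 31


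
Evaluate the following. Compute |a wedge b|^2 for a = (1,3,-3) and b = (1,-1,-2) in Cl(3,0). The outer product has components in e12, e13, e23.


a wedge b = (a1*b2 - a2*b1)*e12 + (a1*b3 - a3*b1)*e13 + (a2*b3 - a3*b2)*e23
e12 coeff: 1*(-1) - 3*1 = -1 - 3 = -4
e13 coeff: 1*(-2) - (-3)*1 = -2 - (-3) = 1
e23 coeff: 3*(-2) - (-3)*(-1) = -6 - 3 = -9
|a wedge b|^2 = (-4)^2 + 1^2 + (-9)^2
= 16 + 1 + 81
= 98


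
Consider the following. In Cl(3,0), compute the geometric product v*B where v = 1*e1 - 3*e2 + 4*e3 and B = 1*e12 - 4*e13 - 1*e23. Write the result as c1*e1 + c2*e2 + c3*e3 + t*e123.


vB has grade-1 (vector) and grade-3 (trivector) parts: vB = (v _| B) + (v ^ B).
Vector part <vB>_1:
  e1: -v2*b12 - v3*b13 = -(-3)*(1) - (4)*(-4) = 19
  e2: v1*b12 - v3*b23 = (1)*(1) - (4)*(-1) = 5
  e3: v1*b13 + v2*b23 = (1)*(-4) + (-3)*(-1) = -1
Trivector part <vB>_3:
  e123: v1*b23 - v2*b13 + v3*b12 = (1)*(-1) - (-3)*(-4) + (4)*(1) = -9
vB = 19*e1 + 5*e2 - 1*e3 - 9*e123


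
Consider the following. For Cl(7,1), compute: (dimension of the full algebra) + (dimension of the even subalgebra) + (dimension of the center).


n = 7 + 1 = 8
Total dim = 2^8 = 256
Even subalgebra dim = 2^7 = 128
n is even, so center dim = 1
Sum = 256 + 128 + 1 = 385


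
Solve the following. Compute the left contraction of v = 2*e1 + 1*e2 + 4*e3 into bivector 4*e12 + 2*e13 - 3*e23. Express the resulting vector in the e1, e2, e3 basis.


Left contraction v _| B = <vB>_1 (grade-1 part of the geometric product vB).
Using e1_|e12 = e2, e2_|e12 = -e1, e1_|e13 = e3, e3_|e13 = -e1, e2_|e23 = e3, e3_|e23 = -e2:
e1 coeff: -v2*b12 - v3*b13 = -(1)*(4) - (4)*(2) = -12
e2 coeff: v1*b12 - v3*b23 = (2)*(4) - (4)*(-3) = 20
e3 coeff: v1*b13 + v2*b23 = (2)*(2) + (1)*(-3) = 1
v _| B = -12*e1 + 20*e2 + 1*e3


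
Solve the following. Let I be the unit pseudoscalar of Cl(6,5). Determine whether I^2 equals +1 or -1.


The pseudoscalar I = e1...e_n (product of all n generators) of Cl(p,q) satisfies I^2 = (-1)^(q + n(n-1)/2).
p = 6, q = 5, n = p + q = 11
n(n-1)/2 = 11 * 10 / 2 = 55
Exponent = q + n(n-1)/2 = 5 + 55 = 60
I^2 = (-1)^60 = +1


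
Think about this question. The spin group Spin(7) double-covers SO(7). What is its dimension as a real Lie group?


Spin(n) double-covers SO(n); both have Lie algebra so(n) of dimension n(n-1)/2.
n = 7
n(n-1) = 7 * 6 = 42
dim Spin(7) = 42/2 = 21


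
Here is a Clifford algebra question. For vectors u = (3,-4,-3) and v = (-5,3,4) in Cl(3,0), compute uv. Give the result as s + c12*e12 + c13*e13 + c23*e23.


In Cl(3,0): e_i^2 = 1, e_ie_j = -e_je_i for i != j.
Scalar part = u . v = 3*(-5) + (-4)*3 + (-3)*4
= -15 + (-12) + (-12) = -39
e12 coeff = 3*3 - (-4)*(-5) = 9 - 20 = -11
e13 coeff = 3*4 - (-3)*(-5) = 12 - 15 = -3
e23 coeff = (-4)*4 - (-3)*3 = -16 - (-9) = -7
uv = -39 - 11*e12 - 3*e13 - 7*e23


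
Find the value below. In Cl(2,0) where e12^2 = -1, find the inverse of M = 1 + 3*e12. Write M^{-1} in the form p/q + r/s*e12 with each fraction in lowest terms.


M = 1 + 3*e12, where e12^2 = -1.
Since M commutes with its reverse ~M = a - b*e12, M * ~M = a^2 - b^2*e12^2 = a^2 + b^2.
So M^{-1} = ~M / (a^2 + b^2) = (a - b*e12)/(a^2 + b^2).
a^2 + b^2 = 1 + 9 = 10
Scalar part = 1/10 = 1/10
Bivector coeff = -3/10 = -3/10
M^{-1} = 1/10 - 3/10*e12


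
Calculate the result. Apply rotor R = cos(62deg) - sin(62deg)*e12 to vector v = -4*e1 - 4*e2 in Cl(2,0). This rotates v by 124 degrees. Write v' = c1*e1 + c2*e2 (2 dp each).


Rotor R = cos(62deg) - sin(62deg)*e12
Rotation angle theta = 2 * 62 = 124 degrees
v' = R*v*~R rotates v by theta.
cos(124deg) = -0.5592, sin(124deg) = 0.8290
v'_1 = -4*cos(124deg) - (-4)*sin(124deg)
= -4*(-0.5592) - (-4)*0.8290
= 5.55
v'_2 = -4*sin(124deg) + (-4)*cos(124deg)
= -4*0.8290 + (-4)*(-0.5592)
= -1.08
v' = 5.55*e1 - 1.08*e2


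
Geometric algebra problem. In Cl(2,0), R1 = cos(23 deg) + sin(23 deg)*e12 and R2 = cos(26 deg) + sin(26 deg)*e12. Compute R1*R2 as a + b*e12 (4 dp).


Same-plane rotors commute and their half-angles add:
R1*R2 = cos(a1 + a2) + sin(a1 + a2)*e12.
a1 + a2 = 23 + 26 = 49 deg
cos(49 deg) = 0.6561
sin(49 deg) = 0.7547
R1*R2 = 0.6561 + 0.7547*e12


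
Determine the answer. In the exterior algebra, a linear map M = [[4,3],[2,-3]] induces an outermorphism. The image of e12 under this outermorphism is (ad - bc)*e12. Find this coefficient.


The outermorphism of a linear map f sends e1^e2 to f(e1)^f(e2).
f(e1) = 4*e1 + 2*e2
f(e2) = 3*e1 - 3*e2
f(e1) ^ f(e2) = (4*e1 + 2*e2) ^ (3*e1 - 3*e2)
= 4*(-3)*e12 + 2*3*e21
= (-12 - 6)*e12
= -18*e12
Coefficient = -18


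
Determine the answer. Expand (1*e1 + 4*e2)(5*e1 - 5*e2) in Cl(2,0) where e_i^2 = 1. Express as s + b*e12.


Expand: (1*e1 + 4*e2)(5*e1 - 5*e2)
= 1*5*e1e1 + 1*(-5)*e1e2 + 4*5*e2e1 + 4*(-5)*e2e2
Using e1^2 = e2^2 = 1, e2e1 = -e1e2:
Scalar part s = 1*5 + 4*(-5) = 5 + (-20) = -15
Bivector part b = 1*(-5) - 4*5 = -5 - 20 = -25
uv = -15 - 25*e12


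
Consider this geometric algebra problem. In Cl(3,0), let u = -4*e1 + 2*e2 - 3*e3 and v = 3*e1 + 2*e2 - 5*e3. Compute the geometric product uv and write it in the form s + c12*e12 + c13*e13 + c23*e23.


In Cl(3,0): e_i^2 = 1, e_ie_j = -e_je_i for i != j.
Scalar part = u . v = (-4)*3 + 2*2 + (-3)*(-5)
= -12 + 4 + 15 = 7
e12 coeff = (-4)*2 - 2*3 = -8 - 6 = -14
e13 coeff = (-4)*(-5) - (-3)*3 = 20 - (-9) = 29
e23 coeff = 2*(-5) - (-3)*2 = -10 - (-6) = -4
uv = 7 - 14*e12 + 29*e13 - 4*e23


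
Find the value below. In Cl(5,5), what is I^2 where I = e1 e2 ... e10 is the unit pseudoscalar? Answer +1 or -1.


The pseudoscalar I = e1...e_n (product of all n generators) of Cl(p,q) satisfies I^2 = (-1)^(q + n(n-1)/2).
p = 5, q = 5, n = p + q = 10
n(n-1)/2 = 10 * 9 / 2 = 45
Exponent = q + n(n-1)/2 = 5 + 45 = 50
I^2 = (-1)^50 = +1


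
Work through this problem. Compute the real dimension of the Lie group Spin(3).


Spin(n) double-covers SO(n); both have Lie algebra so(n) of dimension n(n-1)/2.
n = 3
n(n-1) = 3 * 2 = 6
dim Spin(3) = 6/2 = 3


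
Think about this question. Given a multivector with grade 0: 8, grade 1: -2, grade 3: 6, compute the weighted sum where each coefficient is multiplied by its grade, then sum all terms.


Grade-weighted sum = sum of grade_k * coefficient_k
0*8 = 0
1*(-2) = -2
3*6 = 18
Total = 0 + (-2) + 18 = 16


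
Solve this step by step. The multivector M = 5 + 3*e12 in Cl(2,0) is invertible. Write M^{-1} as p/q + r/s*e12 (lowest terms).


M = 5 + 3*e12, where e12^2 = -1.
Since M commutes with its reverse ~M = a - b*e12, M * ~M = a^2 - b^2*e12^2 = a^2 + b^2.
So M^{-1} = ~M / (a^2 + b^2) = (a - b*e12)/(a^2 + b^2).
a^2 + b^2 = 25 + 9 = 34
Scalar part = 5/34 = 5/34
Bivector coeff = -3/34 = -3/34
M^{-1} = 5/34 - 3/34*e12


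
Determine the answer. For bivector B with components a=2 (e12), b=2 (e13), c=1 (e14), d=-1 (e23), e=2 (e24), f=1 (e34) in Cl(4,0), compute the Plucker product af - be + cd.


Plucker relation: af - be + cd
a*f = 2*1 = 2
b*e = 2*2 = 4
c*d = 1*(-1) = -1
af - be + cd = 2 - 4 + (-1)
= -3


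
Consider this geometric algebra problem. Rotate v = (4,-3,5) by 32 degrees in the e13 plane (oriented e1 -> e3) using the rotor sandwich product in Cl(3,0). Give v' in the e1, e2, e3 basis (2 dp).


Rotor R = cos(16deg) - sin(16deg)*e13
Rotation angle theta = 2 * 16 = 32 degrees in the e13 plane (e1 -> e3).
The component perpendicular to the plane (e2) is invariant: v'_2 = v2 = -3.00
cos(32deg) = 0.8480, sin(32deg) = 0.5299
v'_1 = v1*cos(theta) - v3*sin(theta) = 4*0.8480 - 5*0.5299 = 0.74
v'_3 = v1*sin(theta) + v3*cos(theta) = 4*0.5299 + 5*0.8480 = 6.36
v' = 0.74*e1 - 3.00*e2 + 6.36*e3


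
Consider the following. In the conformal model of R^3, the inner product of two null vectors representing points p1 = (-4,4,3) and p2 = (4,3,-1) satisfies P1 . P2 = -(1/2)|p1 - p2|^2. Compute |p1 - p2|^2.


p1 - p2 = (-8, 1, 4)
|p1 - p2|^2 = (-8)^2 + 1^2 + 4^2
= 64 + 1 + 16
= 81


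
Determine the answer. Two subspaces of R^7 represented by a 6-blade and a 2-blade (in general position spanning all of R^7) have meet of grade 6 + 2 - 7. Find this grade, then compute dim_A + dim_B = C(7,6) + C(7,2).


Meet grade = grade(A) + grade(B) - n
= 6 + 2 - 7 = 1
C(7,6) = 7
C(7,2) = 21
dim_A + dim_B = 7 + 21 = 28


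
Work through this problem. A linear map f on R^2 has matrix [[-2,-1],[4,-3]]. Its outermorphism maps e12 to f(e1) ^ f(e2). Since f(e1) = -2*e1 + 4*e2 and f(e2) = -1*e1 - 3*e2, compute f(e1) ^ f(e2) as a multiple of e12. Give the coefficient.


The outermorphism of a linear map f sends e1^e2 to f(e1)^f(e2).
f(e1) = -2*e1 + 4*e2
f(e2) = -1*e1 - 3*e2
f(e1) ^ f(e2) = (-2*e1 + 4*e2) ^ (-1*e1 - 3*e2)
= (-2)*(-3)*e12 + 4*(-1)*e21
= (6 - (-4))*e12
= 10*e12
Coefficient = 10


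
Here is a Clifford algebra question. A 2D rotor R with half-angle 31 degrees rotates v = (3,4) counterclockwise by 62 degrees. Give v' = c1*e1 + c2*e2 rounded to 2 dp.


Rotor R = cos(31deg) - sin(31deg)*e12
Rotation angle theta = 2 * 31 = 62 degrees
v' = R*v*~R rotates v by theta.
cos(62deg) = 0.4695, sin(62deg) = 0.8829
v'_1 = 3*cos(62deg) - 4*sin(62deg)
= 3*0.4695 - 4*0.8829
= -2.12
v'_2 = 3*sin(62deg) + 4*cos(62deg)
= 3*0.8829 + 4*0.4695
= 4.53
v' = -2.12*e1 + 4.53*e2


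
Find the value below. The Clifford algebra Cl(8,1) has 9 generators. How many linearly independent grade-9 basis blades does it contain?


Number of grade-k basis blades in Cl(p,q) with n = p + q is C(n, k).
n = 8 + 1 = 9
C(9, 9) = 9! / (9! * 0!)
= 362880 / (362880 * 1)
= 1


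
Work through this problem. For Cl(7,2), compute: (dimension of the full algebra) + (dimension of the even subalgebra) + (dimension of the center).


n = 7 + 2 = 9
Total dim = 2^9 = 512
Even subalgebra dim = 2^8 = 256
n is odd, so center dim = 2
Sum = 512 + 256 + 2 = 770


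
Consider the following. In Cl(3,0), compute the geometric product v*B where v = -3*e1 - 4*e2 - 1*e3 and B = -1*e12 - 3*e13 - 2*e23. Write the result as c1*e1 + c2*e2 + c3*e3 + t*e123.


vB has grade-1 (vector) and grade-3 (trivector) parts: vB = (v _| B) + (v ^ B).
Vector part <vB>_1:
  e1: -v2*b12 - v3*b13 = -(-4)*(-1) - (-1)*(-3) = -7
  e2: v1*b12 - v3*b23 = (-3)*(-1) - (-1)*(-2) = 1
  e3: v1*b13 + v2*b23 = (-3)*(-3) + (-4)*(-2) = 17
Trivector part <vB>_3:
  e123: v1*b23 - v2*b13 + v3*b12 = (-3)*(-2) - (-4)*(-3) + (-1)*(-1) = -5
vB = -7*e1 + 1*e2 + 17*e3 - 5*e123


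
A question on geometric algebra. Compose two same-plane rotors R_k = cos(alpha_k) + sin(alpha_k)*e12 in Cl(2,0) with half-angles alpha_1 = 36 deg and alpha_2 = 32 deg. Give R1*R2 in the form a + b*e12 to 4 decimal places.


Same-plane rotors commute and their half-angles add:
R1*R2 = cos(a1 + a2) + sin(a1 + a2)*e12.
a1 + a2 = 36 + 32 = 68 deg
cos(68 deg) = 0.3746
sin(68 deg) = 0.9272
R1*R2 = 0.3746 + 0.9272*e12


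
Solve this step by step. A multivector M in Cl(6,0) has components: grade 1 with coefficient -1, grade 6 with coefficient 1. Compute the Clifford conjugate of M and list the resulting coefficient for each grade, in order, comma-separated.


Clifford conjugate sign for grade k: (-1)^(k(k+1)/2)
Grade 1: (-1)^(1*2/2) = (-1)^1 = -1, coeff -1 -> 1
Grade 6: (-1)^(6*7/2) = (-1)^21 = -1, coeff 1 -> -1
Conjugated coefficients: 1, -1


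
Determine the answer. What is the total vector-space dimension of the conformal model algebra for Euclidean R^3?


The conformal model of R^3 uses Cl(4,1): the 3 Euclidean generators plus two extra orthogonal generators e+ (e+^2 = +1) and e- (e-^2 = -1), from which the null vectors e0, einf are built.
Number of generators m = 3 + 2 = 5.
dim Cl(p,q) = 2^m = 2^5 = 32


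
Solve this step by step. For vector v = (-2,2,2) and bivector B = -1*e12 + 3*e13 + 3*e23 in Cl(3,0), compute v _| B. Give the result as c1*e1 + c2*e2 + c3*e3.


Left contraction v _| B = <vB>_1 (grade-1 part of the geometric product vB).
Using e1_|e12 = e2, e2_|e12 = -e1, e1_|e13 = e3, e3_|e13 = -e1, e2_|e23 = e3, e3_|e23 = -e2:
e1 coeff: -v2*b12 - v3*b13 = -(2)*(-1) - (2)*(3) = -4
e2 coeff: v1*b12 - v3*b23 = (-2)*(-1) - (2)*(3) = -4
e3 coeff: v1*b13 + v2*b23 = (-2)*(3) + (2)*(3) = 0
v _| B = -4*e1 - 4*e2 + 0*e3


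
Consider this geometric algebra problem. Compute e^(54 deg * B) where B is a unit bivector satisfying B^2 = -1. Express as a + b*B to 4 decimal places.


For a unit bivector B with B^2 = -1, the exponential series gives
e^(theta*B) = cos(theta) + sin(theta)*B (the GA analogue of Euler's formula).
theta = 54 degrees = 0.942478 rad
cos(54 deg) = 0.5878
sin(54 deg) = 0.8090
exp(theta*B) = 0.5878 + 0.8090*B


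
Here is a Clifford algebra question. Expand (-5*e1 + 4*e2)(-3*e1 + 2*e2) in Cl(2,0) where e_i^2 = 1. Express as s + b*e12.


Expand: (-5*e1 + 4*e2)(-3*e1 + 2*e2)
= (-5)*(-3)*e1e1 + (-5)*2*e1e2 + 4*(-3)*e2e1 + 4*2*e2e2
Using e1^2 = e2^2 = 1, e2e1 = -e1e2:
Scalar part s = (-5)*(-3) + 4*2 = 15 + 8 = 23
Bivector part b = (-5)*2 - 4*(-3) = -10 - (-12) = 2
uv = 23 + 2*e12


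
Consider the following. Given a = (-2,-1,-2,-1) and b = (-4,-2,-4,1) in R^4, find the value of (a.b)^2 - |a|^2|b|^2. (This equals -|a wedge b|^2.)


a . b = (-2)*(-4) + (-1)*(-2) + (-2)*(-4) + (-1)*1
= 8 + 2 + 8 + (-1) = 17
|a|^2 = (-2)^2 + (-1)^2 + (-2)^2 + (-1)^2 = 10
|b|^2 = (-4)^2 + (-2)^2 + (-4)^2 + 1^2 = 37
(a.b)^2 = 17^2 = 289
|a|^2 * |b|^2 = 10 * 37 = 370
Result = 289 - 370 = -81
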